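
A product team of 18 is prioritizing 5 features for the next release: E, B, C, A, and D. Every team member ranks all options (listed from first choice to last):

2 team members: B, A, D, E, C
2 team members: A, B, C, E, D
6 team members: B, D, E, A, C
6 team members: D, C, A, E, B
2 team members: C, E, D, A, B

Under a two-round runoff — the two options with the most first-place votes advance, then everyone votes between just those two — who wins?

Round 1 first-place votes: E 0, B 8, C 2, A 2, D 6.
B and D advance.
Runoff: B is preferred to D by 10 voters; D by 8.
B wins the runoff.

B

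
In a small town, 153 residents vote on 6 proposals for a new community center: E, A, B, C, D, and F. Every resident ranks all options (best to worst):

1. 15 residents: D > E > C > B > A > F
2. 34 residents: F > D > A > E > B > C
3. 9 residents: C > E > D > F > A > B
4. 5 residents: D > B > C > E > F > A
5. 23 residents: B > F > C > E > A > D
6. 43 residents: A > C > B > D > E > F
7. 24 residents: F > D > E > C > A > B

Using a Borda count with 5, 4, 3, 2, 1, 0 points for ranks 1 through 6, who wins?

D

E: 15·4 + 34·2 + 9·4 + 5·2 + 23·2 + 43·1 + 24·3 = 335
A: 15·1 + 34·3 + 9·1 + 5·0 + 23·1 + 43·5 + 24·1 = 388
B: 15·2 + 34·1 + 9·0 + 5·4 + 23·5 + 43·3 + 24·0 = 328
C: 15·3 + 34·0 + 9·5 + 5·3 + 23·3 + 43·4 + 24·2 = 394
D: 15·5 + 34·4 + 9·3 + 5·5 + 23·0 + 43·2 + 24·4 = 445
F: 15·0 + 34·5 + 9·2 + 5·1 + 23·4 + 43·0 + 24·5 = 405
D has the highest Borda score (445).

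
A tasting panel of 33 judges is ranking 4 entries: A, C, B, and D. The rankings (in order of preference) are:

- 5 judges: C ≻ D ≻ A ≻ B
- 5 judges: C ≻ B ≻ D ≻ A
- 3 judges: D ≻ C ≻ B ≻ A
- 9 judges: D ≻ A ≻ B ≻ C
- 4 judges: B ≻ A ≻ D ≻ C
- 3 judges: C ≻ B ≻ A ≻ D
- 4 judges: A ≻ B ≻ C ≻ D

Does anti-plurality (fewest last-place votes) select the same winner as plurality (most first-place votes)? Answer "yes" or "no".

Anti-plurality — last-place votes: A 8, C 13, B 5, D 7. Winner: B.
Plurality — first-place votes: A 4, C 13, B 4, D 12. Winner: C.
The two methods disagree.

no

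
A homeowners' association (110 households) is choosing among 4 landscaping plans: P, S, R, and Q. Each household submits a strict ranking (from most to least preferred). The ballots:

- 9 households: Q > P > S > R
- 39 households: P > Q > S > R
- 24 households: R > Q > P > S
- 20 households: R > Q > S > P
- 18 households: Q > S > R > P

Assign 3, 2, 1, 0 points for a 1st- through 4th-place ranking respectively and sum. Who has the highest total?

Q

P: 9·2 + 39·3 + 24·1 + 20·0 + 18·0 = 159
S: 9·1 + 39·1 + 24·0 + 20·1 + 18·2 = 104
R: 9·0 + 39·0 + 24·3 + 20·3 + 18·1 = 150
Q: 9·3 + 39·2 + 24·2 + 20·2 + 18·3 = 247
Q has the highest Borda score (247).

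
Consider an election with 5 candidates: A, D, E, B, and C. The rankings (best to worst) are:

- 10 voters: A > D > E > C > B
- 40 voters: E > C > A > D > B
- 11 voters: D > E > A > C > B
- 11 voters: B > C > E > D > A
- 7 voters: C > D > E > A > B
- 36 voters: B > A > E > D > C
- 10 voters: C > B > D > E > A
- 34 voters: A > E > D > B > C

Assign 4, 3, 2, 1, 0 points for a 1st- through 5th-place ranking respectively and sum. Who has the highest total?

A: 10·4 + 40·2 + 11·2 + 11·0 + 7·1 + 36·3 + 10·0 + 34·4 = 393
D: 10·3 + 40·1 + 11·4 + 11·1 + 7·3 + 36·1 + 10·2 + 34·2 = 270
E: 10·2 + 40·4 + 11·3 + 11·2 + 7·2 + 36·2 + 10·1 + 34·3 = 433
B: 10·0 + 40·0 + 11·0 + 11·4 + 7·0 + 36·4 + 10·3 + 34·1 = 252
C: 10·1 + 40·3 + 11·1 + 11·3 + 7·4 + 36·0 + 10·4 + 34·0 = 242
E has the highest Borda score (433).

E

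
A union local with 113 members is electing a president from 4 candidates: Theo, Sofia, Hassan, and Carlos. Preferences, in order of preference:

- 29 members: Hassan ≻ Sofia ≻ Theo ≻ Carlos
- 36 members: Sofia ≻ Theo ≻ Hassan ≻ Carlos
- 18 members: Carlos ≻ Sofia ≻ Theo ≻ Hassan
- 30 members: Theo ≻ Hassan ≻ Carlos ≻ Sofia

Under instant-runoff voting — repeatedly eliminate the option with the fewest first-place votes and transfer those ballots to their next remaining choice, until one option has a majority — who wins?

Round 1: Theo 30, Sofia 36, Hassan 29, Carlos 18. Eliminate Carlos.
Round 2: Theo 30, Sofia 54, Hassan 29. Eliminate Hassan.
Round 3: Theo 30, Sofia 83. Sofia has a majority.

Sofia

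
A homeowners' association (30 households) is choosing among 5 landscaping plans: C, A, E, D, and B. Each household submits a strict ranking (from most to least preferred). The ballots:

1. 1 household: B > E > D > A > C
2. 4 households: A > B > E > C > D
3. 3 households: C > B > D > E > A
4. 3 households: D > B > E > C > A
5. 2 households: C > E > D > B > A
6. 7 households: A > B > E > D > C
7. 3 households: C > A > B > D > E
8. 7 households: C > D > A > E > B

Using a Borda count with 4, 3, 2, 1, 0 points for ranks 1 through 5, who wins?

A

C: 1·0 + 4·1 + 3·4 + 3·1 + 2·4 + 7·0 + 3·4 + 7·4 = 67
A: 1·1 + 4·4 + 3·0 + 3·0 + 2·0 + 7·4 + 3·3 + 7·2 = 68
E: 1·3 + 4·2 + 3·1 + 3·2 + 2·3 + 7·2 + 3·0 + 7·1 = 47
D: 1·2 + 4·0 + 3·2 + 3·4 + 2·2 + 7·1 + 3·1 + 7·3 = 55
B: 1·4 + 4·3 + 3·3 + 3·3 + 2·1 + 7·3 + 3·2 + 7·0 = 63
A has the highest Borda score (68).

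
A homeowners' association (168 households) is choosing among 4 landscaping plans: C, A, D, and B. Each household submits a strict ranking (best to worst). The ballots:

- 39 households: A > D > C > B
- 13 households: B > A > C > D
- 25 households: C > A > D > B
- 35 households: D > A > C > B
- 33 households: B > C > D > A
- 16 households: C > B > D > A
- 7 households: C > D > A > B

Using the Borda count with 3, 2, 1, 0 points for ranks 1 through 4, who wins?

C: 39·1 + 13·1 + 25·3 + 35·1 + 33·2 + 16·3 + 7·3 = 297
A: 39·3 + 13·2 + 25·2 + 35·2 + 33·0 + 16·0 + 7·1 = 270
D: 39·2 + 13·0 + 25·1 + 35·3 + 33·1 + 16·1 + 7·2 = 271
B: 39·0 + 13·3 + 25·0 + 35·0 + 33·3 + 16·2 + 7·0 = 170
C has the highest Borda score (297).

C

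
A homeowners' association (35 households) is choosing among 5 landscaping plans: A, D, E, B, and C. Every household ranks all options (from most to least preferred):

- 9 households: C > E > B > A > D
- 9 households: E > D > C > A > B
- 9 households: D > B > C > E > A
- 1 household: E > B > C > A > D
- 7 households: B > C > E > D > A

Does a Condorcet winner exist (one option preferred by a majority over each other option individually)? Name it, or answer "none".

none

Checking pairwise contests:
D beats A 25–10.
E beats D 26–9.
C beats E 25–10.
D beats B 18–17.
D beats C 18–17.
Every option loses at least one head-to-head, so there is no Condorcet winner.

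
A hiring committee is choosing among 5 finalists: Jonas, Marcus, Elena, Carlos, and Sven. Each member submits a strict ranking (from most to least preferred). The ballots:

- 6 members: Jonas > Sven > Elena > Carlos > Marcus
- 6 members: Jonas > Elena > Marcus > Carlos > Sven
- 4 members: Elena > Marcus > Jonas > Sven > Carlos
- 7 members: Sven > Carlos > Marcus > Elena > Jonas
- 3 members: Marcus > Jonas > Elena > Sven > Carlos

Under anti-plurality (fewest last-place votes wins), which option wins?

Last-place votes: Jonas 7, Marcus 6, Elena 0, Carlos 7, Sven 6.
Elena is ranked last by the fewest voters, so Elena wins.

Elena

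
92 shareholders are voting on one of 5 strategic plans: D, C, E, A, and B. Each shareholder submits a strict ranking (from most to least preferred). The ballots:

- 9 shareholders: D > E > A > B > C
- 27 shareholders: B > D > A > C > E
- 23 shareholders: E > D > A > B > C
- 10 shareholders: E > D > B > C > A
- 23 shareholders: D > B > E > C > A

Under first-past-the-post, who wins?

First-place votes: D 32, C 0, E 33, A 0, B 27.
E has the most first-place votes.

E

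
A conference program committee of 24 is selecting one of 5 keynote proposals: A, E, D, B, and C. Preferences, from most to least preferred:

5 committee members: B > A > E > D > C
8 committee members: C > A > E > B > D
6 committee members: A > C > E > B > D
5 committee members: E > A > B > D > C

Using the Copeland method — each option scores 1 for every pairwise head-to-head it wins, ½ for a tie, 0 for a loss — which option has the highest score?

A: beats E, D, B, and C → score 4.
E: beats D and B; loses to A and C → score 2.
D: loses to A, E, B, and C → score 0.
B: beats D; loses to A, E, and C → score 1.
C: beats E, D, and B; loses to A → score 3.
A has the best pairwise record.

A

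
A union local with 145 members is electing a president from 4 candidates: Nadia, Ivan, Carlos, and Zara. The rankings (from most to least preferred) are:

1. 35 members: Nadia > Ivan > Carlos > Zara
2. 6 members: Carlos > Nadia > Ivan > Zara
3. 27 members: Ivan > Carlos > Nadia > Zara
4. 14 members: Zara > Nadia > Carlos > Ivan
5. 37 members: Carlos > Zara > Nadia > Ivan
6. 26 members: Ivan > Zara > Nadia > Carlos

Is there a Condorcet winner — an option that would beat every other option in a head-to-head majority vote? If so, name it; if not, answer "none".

Checking pairwise contests:
Zara beats Nadia 77–68.
Nadia beats Ivan 92–53.
Nadia beats Carlos 75–70.
Ivan beats Zara 94–51.
Every option loses at least one head-to-head, so there is no Condorcet winner.

none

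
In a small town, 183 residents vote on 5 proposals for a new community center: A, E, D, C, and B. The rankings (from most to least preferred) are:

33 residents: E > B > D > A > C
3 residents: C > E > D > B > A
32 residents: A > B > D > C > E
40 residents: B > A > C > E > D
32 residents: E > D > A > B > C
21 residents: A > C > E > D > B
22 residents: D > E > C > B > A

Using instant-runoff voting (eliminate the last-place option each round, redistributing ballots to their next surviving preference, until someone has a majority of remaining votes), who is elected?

Round 1: A 53, E 65, D 22, C 3, B 40. Eliminate C.
Round 2: A 53, E 68, D 22, B 40. Eliminate D.
Round 3: A 53, E 90, B 40. Eliminate B.
Round 4: A 93, E 90. A has a majority.

A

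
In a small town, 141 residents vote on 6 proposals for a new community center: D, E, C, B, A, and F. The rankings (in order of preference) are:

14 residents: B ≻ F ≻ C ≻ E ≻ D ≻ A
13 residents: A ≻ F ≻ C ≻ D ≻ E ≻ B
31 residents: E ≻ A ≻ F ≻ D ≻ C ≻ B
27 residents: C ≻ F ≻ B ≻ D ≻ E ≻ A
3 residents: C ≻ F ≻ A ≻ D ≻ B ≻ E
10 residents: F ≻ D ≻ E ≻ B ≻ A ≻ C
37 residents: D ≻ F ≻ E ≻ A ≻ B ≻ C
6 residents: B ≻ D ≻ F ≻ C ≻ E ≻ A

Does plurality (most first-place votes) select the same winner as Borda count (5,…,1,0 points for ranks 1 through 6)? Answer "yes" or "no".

Plurality — first-place votes: D 37, E 31, C 30, B 20, A 13, F 10. Winner: D.
Borda — scores: D 411, E 370, C 274, B 241, A 282, F 537. Winner: F.
The two methods disagree.

no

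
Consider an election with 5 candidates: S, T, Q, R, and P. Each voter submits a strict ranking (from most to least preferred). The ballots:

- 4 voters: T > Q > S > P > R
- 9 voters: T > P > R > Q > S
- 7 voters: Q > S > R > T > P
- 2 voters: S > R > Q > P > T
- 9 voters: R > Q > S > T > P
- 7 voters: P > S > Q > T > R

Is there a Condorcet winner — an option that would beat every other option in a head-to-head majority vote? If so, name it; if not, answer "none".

none

Checking pairwise contests:
Q beats S 29–9.
S beats T 25–13.
R beats Q 20–18.
S beats R 20–18.
S beats P 22–16.
Every option loses at least one head-to-head, so there is no Condorcet winner.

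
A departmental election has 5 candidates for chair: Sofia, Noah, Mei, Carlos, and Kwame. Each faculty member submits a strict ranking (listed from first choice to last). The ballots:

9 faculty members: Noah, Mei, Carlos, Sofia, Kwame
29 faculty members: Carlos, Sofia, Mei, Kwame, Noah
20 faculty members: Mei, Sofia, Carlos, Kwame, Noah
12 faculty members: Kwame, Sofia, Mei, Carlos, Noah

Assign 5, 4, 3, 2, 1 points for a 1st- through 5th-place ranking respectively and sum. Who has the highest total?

Sofia: 9·2 + 29·4 + 20·4 + 12·4 = 262
Noah: 9·5 + 29·1 + 20·1 + 12·1 = 106
Mei: 9·4 + 29·3 + 20·5 + 12·3 = 259
Carlos: 9·3 + 29·5 + 20·3 + 12·2 = 256
Kwame: 9·1 + 29·2 + 20·2 + 12·5 = 167
Sofia has the highest Borda score (262).

Sofia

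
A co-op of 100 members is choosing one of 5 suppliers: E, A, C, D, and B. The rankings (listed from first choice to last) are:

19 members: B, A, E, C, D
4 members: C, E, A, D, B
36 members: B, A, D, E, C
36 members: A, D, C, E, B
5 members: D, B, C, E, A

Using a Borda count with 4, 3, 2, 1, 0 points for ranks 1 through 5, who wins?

E: 19·2 + 4·3 + 36·1 + 36·1 + 5·1 = 127
A: 19·3 + 4·2 + 36·3 + 36·4 + 5·0 = 317
C: 19·1 + 4·4 + 36·0 + 36·2 + 5·2 = 117
D: 19·0 + 4·1 + 36·2 + 36·3 + 5·4 = 204
B: 19·4 + 4·0 + 36·4 + 36·0 + 5·3 = 235
A has the highest Borda score (317).

A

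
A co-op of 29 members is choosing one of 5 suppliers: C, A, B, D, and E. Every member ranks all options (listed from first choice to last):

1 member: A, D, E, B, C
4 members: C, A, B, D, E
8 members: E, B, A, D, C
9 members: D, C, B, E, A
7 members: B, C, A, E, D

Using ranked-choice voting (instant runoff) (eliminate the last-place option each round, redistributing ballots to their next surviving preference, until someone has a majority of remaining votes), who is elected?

Round 1: C 4, A 1, B 7, D 9, E 8. Eliminate A.
Round 2: C 4, B 7, D 10, E 8. Eliminate C.
Round 3: B 11, D 10, E 8. Eliminate E.
Round 4: B 19, D 10. B has a majority.

B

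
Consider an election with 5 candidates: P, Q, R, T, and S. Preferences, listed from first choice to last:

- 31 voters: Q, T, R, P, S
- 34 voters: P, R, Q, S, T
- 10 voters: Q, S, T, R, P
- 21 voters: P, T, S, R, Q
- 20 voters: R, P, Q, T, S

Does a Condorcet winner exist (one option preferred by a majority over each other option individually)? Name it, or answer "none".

none

Checking pairwise contests:
R beats P 61–55.
P beats Q 75–41.
T beats R 62–54.
P beats T 75–41.
P beats S 106–10.
Every option loses at least one head-to-head, so there is no Condorcet winner.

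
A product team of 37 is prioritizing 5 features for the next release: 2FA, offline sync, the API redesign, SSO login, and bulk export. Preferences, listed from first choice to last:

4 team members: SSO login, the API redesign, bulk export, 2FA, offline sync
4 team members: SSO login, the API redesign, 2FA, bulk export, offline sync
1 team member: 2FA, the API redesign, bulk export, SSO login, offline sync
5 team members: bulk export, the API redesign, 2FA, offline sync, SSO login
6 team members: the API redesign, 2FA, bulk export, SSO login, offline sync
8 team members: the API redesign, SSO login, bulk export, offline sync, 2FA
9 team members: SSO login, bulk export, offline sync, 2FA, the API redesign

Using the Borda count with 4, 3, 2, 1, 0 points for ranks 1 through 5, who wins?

SSO login

2FA: 4·1 + 4·2 + 1·4 + 5·2 + 6·3 + 8·0 + 9·1 = 53
offline sync: 4·0 + 4·0 + 1·0 + 5·1 + 6·0 + 8·1 + 9·2 = 31
the API redesign: 4·3 + 4·3 + 1·3 + 5·3 + 6·4 + 8·4 + 9·0 = 98
SSO login: 4·4 + 4·4 + 1·1 + 5·0 + 6·1 + 8·3 + 9·4 = 99
bulk export: 4·2 + 4·1 + 1·2 + 5·4 + 6·2 + 8·2 + 9·3 = 89
SSO login has the highest Borda score (99).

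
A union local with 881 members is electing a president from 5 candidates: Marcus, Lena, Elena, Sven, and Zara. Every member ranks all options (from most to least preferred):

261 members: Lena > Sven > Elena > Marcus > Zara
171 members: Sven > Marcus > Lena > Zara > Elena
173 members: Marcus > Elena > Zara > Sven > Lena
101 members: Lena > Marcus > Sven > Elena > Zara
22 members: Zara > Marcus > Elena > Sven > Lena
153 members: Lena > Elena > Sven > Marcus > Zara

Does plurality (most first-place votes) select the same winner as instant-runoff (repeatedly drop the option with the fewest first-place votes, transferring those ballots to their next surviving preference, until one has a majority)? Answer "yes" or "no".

yes

Plurality — first-place votes: Marcus 173, Lena 515, Elena 0, Sven 171, Zara 22. Winner: Lena.
Instant-runoff — R1 Marcus 173, Lena 515, Elena 0, Sven 171, Zara 22 (Lena winner). Winner: Lena.
The two methods agree.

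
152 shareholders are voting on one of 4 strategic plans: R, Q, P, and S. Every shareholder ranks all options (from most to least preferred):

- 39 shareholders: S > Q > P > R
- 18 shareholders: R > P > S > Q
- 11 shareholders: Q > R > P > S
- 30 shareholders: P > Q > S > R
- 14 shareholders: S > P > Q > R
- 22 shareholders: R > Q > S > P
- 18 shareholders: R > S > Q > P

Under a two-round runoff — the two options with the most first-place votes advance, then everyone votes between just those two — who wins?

S

Round 1 first-place votes: R 58, Q 11, P 30, S 53.
R and S advance.
Runoff: R is preferred to S by 69 voters; S by 83.
S wins the runoff.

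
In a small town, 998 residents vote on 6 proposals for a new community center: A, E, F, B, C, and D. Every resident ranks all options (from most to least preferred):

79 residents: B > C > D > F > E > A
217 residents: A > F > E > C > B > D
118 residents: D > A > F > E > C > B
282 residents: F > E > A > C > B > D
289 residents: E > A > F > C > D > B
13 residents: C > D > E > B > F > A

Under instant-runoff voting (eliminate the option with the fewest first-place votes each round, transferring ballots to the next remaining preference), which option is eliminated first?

Round 1: A 217, E 289, F 282, B 79, C 13, D 118. Eliminate C.

C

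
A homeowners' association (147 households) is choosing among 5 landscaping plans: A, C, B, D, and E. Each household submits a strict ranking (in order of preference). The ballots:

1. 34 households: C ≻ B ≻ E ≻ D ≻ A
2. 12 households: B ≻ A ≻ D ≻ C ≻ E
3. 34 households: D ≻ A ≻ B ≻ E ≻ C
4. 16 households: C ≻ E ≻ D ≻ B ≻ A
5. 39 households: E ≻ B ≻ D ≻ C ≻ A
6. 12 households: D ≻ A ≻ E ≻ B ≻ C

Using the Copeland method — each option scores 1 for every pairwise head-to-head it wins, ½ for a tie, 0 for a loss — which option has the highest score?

A: loses to C, B, D, and E → score 0.
C: beats A; loses to B, D, and E → score 1.
B: beats A, C, D, and E → score 4.
D: beats A and C; loses to B and E → score 2.
E: beats A, C, and D; loses to B → score 3.
B has the best pairwise record.

B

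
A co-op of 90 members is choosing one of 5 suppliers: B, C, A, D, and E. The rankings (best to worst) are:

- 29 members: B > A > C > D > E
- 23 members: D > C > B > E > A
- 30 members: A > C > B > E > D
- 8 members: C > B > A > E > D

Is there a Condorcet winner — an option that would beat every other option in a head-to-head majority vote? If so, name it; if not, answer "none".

Checking pairwise contests:
C beats B 61–29.
A beats C 59–31.
B beats A 60–30.
B beats D 67–23.
B beats E 90–0.
Every option loses at least one head-to-head, so there is no Condorcet winner.

none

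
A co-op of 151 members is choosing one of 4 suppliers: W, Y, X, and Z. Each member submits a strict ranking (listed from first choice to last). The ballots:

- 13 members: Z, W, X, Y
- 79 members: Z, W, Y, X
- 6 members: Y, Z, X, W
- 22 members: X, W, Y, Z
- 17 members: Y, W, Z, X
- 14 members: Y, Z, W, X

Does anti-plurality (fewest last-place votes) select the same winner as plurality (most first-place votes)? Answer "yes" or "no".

no

Anti-plurality — last-place votes: W 6, Y 13, X 110, Z 22. Winner: W.
Plurality — first-place votes: W 0, Y 37, X 22, Z 92. Winner: Z.
The two methods disagree.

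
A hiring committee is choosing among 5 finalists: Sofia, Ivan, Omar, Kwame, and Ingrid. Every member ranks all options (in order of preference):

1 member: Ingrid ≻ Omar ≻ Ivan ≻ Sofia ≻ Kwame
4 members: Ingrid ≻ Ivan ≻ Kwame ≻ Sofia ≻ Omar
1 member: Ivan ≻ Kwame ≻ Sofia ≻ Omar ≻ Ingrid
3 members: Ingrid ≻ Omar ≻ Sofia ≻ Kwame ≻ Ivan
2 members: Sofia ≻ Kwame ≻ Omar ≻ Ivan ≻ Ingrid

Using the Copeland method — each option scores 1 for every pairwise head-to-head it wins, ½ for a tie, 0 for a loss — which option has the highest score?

Sofia: beats Omar and Kwame; loses to Ivan and Ingrid → score 2.
Ivan: beats Sofia and Kwame; loses to Omar and Ingrid → score 2.
Omar: beats Ivan; loses to Sofia, Kwame, and Ingrid → score 1.
Kwame: beats Omar; loses to Sofia, Ivan, and Ingrid → score 1.
Ingrid: beats Sofia, Ivan, Omar, and Kwame → score 4.
Ingrid has the best pairwise record.

Ingrid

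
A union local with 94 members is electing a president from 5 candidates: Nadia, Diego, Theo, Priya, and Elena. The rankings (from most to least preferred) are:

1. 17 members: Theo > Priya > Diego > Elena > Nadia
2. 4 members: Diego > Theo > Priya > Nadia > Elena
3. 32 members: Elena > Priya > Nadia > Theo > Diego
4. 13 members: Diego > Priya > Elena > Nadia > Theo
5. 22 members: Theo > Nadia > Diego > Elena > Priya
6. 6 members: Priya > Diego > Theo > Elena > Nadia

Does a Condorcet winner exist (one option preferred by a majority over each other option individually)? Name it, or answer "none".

Checking pairwise contests:
Theo beats Nadia 49–45.
Nadia beats Diego 54–40.
Priya beats Theo 51–43.
Elena beats Priya 54–40.
Diego beats Elena 62–32.
Every option loses at least one head-to-head, so there is no Condorcet winner.

none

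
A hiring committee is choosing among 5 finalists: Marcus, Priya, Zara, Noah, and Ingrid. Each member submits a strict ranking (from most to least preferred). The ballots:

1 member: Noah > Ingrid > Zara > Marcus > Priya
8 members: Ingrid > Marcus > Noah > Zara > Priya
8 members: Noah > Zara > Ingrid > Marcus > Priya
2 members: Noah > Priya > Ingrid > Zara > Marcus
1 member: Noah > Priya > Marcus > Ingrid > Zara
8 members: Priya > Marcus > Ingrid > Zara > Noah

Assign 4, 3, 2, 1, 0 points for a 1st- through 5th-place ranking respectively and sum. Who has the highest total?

Marcus: 1·1 + 8·3 + 8·1 + 2·0 + 1·2 + 8·3 = 59
Priya: 1·0 + 8·0 + 8·0 + 2·3 + 1·3 + 8·4 = 41
Zara: 1·2 + 8·1 + 8·3 + 2·1 + 1·0 + 8·1 = 44
Noah: 1·4 + 8·2 + 8·4 + 2·4 + 1·4 + 8·0 = 64
Ingrid: 1·3 + 8·4 + 8·2 + 2·2 + 1·1 + 8·2 = 72
Ingrid has the highest Borda score (72).

Ingrid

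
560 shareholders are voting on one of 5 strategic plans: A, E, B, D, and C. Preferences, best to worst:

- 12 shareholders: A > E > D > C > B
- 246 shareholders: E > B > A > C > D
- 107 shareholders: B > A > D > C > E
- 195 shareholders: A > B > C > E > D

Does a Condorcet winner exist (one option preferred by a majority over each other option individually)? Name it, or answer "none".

B

B vs A: 353–207 for B.
B vs E: 302–258 for B.
B vs D: 548–12 for B.
B vs C: 548–12 for B.
B beats every other option head-to-head.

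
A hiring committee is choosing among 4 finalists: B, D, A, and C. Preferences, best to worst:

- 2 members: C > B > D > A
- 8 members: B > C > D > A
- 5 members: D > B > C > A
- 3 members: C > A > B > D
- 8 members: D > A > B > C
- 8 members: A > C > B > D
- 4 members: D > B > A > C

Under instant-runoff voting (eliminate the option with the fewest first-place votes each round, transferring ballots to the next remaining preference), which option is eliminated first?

Round 1: B 8, D 17, A 8, C 5. Eliminate C.

C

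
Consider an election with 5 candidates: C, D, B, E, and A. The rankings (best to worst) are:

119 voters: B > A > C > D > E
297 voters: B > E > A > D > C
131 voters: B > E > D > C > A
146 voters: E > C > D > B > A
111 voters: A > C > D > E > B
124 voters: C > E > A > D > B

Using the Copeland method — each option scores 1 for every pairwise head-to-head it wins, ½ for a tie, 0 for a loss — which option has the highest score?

C: beats D; loses to B, E, and A → score 1.
D: loses to C, B, E, and A → score 0.
B: beats C, D, E, and A → score 4.
E: beats C, D, and A; loses to B → score 3.
A: beats C and D; loses to B and E → score 2.
B has the best pairwise record.

B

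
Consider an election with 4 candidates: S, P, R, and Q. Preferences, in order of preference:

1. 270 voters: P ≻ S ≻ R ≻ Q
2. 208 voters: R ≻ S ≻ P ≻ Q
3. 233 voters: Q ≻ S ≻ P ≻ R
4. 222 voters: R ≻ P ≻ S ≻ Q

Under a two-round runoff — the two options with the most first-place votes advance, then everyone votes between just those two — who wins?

P

Round 1 first-place votes: S 0, P 270, R 430, Q 233.
R and P advance.
Runoff: R is preferred to P by 430 voters; P by 503.
P wins the runoff.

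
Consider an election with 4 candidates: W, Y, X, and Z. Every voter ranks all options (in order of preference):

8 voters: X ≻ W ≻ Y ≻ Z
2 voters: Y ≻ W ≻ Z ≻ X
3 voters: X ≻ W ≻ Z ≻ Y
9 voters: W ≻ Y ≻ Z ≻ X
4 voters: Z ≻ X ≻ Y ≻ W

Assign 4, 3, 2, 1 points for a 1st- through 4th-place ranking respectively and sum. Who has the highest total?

W

W: 8·3 + 2·3 + 3·3 + 9·4 + 4·1 = 79
Y: 8·2 + 2·4 + 3·1 + 9·3 + 4·2 = 62
X: 8·4 + 2·1 + 3·4 + 9·1 + 4·3 = 67
Z: 8·1 + 2·2 + 3·2 + 9·2 + 4·4 = 52
W has the highest Borda score (79).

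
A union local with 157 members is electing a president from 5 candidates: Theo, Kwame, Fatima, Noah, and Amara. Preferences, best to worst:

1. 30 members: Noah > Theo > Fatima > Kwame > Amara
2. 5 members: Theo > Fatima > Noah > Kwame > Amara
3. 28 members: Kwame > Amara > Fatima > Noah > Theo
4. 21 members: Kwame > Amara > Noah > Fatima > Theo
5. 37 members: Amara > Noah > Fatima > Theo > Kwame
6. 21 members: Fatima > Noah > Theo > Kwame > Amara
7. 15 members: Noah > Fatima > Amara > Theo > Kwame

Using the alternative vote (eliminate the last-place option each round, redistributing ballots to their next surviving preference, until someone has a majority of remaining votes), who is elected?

Round 1: Theo 5, Kwame 49, Fatima 21, Noah 45, Amara 37. Eliminate Theo.
Round 2: Kwame 49, Fatima 26, Noah 45, Amara 37. Eliminate Fatima.
Round 3: Kwame 49, Noah 71, Amara 37. Eliminate Amara.
Round 4: Kwame 49, Noah 108. Noah has a majority.

Noah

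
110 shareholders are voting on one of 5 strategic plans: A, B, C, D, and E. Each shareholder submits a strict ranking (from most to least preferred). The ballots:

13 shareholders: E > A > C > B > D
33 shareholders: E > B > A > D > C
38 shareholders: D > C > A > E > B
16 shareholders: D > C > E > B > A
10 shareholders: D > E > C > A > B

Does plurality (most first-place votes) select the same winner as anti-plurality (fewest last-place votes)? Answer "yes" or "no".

Plurality — first-place votes: A 0, B 0, C 0, D 64, E 46. Winner: D.
Anti-plurality — last-place votes: A 16, B 48, C 33, D 13, E 0. Winner: E.
The two methods disagree.

no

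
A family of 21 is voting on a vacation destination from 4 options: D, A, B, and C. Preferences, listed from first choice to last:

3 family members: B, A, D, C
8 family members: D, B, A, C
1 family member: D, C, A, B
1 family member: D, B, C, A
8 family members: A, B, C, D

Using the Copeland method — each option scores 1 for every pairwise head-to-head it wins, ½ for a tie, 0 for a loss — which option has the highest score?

D: beats C; loses to A and B → score 1.
A: beats D and C; loses to B → score 2.
B: beats D, A, and C → score 3.
C: loses to D, A, and B → score 0.
B has the best pairwise record.

B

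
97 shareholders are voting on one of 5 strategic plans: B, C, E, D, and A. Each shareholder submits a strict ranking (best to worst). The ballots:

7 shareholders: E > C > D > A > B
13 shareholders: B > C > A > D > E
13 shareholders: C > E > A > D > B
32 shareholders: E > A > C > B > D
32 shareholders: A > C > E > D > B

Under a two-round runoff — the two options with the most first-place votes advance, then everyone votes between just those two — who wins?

E

Round 1 first-place votes: B 13, C 13, E 39, D 0, A 32.
E and A advance.
Runoff: E is preferred to A by 52 voters; A by 45.
E wins the runoff.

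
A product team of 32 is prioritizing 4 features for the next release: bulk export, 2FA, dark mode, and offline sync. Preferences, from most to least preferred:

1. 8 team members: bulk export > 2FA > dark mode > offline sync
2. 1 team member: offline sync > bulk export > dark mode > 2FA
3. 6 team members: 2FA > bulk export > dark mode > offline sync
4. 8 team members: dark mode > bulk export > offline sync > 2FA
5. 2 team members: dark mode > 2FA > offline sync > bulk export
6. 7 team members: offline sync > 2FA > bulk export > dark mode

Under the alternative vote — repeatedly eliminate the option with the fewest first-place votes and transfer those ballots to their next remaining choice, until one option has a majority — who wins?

bulk export

Round 1: bulk export 8, 2FA 6, dark mode 10, offline sync 8. Eliminate 2FA.
Round 2: bulk export 14, dark mode 10, offline sync 8. Eliminate offline sync.
Round 3: bulk export 22, dark mode 10. Bulk export has a majority.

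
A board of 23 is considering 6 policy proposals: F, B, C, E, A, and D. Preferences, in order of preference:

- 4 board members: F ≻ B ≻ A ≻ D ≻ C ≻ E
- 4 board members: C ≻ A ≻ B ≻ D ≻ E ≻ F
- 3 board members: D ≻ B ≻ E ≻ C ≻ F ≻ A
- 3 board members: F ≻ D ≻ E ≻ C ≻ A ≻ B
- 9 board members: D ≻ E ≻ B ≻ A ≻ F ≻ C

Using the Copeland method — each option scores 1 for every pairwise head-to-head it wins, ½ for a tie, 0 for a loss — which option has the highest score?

D

F: beats C; loses to B, E, A, and D → score 1.
B: beats F, C, and A; loses to E and D → score 3.
C: loses to F, B, E, A, and D → score 0.
E: beats F, B, C, and A; loses to D → score 4.
A: beats F and C; loses to B, E, and D → score 2.
D: beats F, B, C, E, and A → score 5.
D has the best pairwise record.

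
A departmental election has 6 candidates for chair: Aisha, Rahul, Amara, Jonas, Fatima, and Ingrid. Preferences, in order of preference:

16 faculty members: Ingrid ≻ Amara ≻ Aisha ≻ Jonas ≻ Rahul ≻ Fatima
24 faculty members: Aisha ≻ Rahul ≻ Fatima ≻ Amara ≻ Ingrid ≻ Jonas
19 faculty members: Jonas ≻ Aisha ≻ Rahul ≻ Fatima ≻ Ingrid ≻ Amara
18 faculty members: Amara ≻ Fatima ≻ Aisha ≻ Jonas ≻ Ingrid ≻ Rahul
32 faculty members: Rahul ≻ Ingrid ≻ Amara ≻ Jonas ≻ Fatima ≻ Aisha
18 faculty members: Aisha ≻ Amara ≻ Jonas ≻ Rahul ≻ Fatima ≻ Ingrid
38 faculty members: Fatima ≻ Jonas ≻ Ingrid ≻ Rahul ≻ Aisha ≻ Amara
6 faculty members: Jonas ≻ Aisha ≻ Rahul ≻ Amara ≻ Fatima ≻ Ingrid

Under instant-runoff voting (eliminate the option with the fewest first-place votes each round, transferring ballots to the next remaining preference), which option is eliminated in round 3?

Rahul

Round 1: Aisha 42, Rahul 32, Amara 18, Jonas 25, Fatima 38, Ingrid 16. Eliminate Ingrid.
Round 2: Aisha 42, Rahul 32, Amara 34, Jonas 25, Fatima 38. Eliminate Jonas.
Round 3: Aisha 67, Rahul 32, Amara 34, Fatima 38. Eliminate Rahul.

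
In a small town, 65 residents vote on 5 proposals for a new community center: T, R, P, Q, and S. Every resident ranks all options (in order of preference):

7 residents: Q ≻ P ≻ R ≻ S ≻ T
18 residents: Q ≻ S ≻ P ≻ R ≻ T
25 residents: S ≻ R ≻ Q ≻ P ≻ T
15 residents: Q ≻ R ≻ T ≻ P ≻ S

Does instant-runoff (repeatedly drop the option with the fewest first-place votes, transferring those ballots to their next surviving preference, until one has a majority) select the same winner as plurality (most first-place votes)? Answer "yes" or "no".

Instant-runoff — R1 T 0, R 0, P 0, Q 40, S 25 (Q winner). Winner: Q.
Plurality — first-place votes: T 0, R 0, P 0, Q 40, S 25. Winner: Q.
The two methods agree.

yes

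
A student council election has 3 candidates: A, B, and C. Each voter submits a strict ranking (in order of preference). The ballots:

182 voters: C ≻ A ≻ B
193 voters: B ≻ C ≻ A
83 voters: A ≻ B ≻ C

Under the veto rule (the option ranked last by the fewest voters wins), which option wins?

Last-place votes: A 193, B 182, C 83.
C is ranked last by the fewest voters, so C wins.

C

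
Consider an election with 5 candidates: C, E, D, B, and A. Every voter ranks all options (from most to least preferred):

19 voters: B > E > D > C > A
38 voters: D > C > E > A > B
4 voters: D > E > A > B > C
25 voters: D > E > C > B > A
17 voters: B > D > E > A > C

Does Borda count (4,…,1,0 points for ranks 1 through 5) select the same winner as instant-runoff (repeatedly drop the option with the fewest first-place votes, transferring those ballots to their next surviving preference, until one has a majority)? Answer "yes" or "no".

Borda — scores: C 183, E 254, D 357, B 173, A 63. Winner: D.
Instant-runoff — R1 C 0, E 0, D 67, B 36, A 0 (D winner). Winner: D.
The two methods agree.

yes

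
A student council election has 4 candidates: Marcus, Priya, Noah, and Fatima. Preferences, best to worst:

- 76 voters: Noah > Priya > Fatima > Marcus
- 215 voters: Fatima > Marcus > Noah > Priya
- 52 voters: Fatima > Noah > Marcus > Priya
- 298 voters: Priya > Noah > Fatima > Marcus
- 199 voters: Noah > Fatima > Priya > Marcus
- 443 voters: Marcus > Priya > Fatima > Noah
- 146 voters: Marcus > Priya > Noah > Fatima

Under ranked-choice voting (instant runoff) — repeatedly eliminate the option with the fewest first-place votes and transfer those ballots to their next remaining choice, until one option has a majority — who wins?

Round 1: Marcus 589, Priya 298, Noah 275, Fatima 267. Eliminate Fatima.
Round 2: Marcus 804, Priya 298, Noah 327. Marcus has a majority.

Marcus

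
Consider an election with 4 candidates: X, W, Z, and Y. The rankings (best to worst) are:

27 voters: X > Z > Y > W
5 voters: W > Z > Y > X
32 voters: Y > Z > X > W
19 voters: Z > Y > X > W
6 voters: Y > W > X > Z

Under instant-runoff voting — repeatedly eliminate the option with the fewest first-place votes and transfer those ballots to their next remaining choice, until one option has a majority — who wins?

Round 1: X 27, W 5, Z 19, Y 38. Eliminate W.
Round 2: X 27, Z 24, Y 38. Eliminate Z.
Round 3: X 27, Y 62. Y has a majority.

Y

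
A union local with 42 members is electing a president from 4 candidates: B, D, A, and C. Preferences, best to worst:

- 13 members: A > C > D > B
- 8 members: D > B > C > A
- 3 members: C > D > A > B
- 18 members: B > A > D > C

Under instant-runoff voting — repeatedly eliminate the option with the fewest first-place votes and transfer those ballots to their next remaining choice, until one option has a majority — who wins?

B

Round 1: B 18, D 8, A 13, C 3. Eliminate C.
Round 2: B 18, D 11, A 13. Eliminate D.
Round 3: B 26, A 16. B has a majority.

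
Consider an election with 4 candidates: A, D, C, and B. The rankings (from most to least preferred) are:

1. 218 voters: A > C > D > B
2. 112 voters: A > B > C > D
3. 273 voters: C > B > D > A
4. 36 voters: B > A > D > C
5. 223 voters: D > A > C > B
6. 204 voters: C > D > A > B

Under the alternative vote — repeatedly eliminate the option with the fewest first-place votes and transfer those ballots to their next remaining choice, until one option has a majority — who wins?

Round 1: A 330, D 223, C 477, B 36. Eliminate B.
Round 2: A 366, D 223, C 477. Eliminate D.
Round 3: A 589, C 477. A has a majority.

A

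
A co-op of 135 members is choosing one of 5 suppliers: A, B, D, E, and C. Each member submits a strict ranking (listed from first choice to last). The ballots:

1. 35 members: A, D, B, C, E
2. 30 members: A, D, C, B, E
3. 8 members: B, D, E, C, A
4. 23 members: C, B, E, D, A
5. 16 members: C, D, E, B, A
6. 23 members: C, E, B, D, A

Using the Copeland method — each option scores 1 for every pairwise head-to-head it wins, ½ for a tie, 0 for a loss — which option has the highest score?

D

A: loses to B, D, E, and C → score 0.
B: beats A and E; loses to D and C → score 2.
D: beats A, B, E, and C → score 4.
E: beats A; loses to B, D, and C → score 1.
C: beats A, B, and E; loses to D → score 3.
D has the best pairwise record.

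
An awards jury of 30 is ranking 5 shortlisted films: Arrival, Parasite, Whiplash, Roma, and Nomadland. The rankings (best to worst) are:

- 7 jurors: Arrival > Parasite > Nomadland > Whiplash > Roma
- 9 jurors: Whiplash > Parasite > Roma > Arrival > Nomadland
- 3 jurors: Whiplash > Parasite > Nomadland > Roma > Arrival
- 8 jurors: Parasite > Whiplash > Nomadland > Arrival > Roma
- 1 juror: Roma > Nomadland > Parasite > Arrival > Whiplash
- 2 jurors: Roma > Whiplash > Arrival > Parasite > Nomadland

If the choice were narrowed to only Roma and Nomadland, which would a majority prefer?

Nomadland

Voters preferring Roma to Nomadland: 12; preferring Nomadland to Roma: 18.
Nomadland wins the head-to-head.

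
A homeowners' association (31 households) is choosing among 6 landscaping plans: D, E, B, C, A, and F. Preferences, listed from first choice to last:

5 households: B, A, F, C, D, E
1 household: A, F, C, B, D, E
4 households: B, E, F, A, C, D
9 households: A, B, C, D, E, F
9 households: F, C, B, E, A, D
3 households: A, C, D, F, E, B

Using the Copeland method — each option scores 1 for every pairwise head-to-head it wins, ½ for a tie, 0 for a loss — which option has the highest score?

D: beats E; loses to B, C, A, and F → score 1.
E: loses to D, B, C, A, and F → score 0.
B: beats D, E, C, A, and F → score 5.
C: beats D and E; loses to B, A, and F → score 2.
A: beats D, E, C, and F; loses to B → score 4.
F: beats D, E, and C; loses to B and A → score 3.
B has the best pairwise record.

B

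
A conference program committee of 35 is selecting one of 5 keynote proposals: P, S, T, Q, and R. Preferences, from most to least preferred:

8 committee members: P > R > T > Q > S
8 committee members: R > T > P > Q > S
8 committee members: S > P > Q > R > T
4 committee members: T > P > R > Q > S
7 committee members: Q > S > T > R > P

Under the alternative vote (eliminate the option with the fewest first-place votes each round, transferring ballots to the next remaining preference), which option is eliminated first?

Round 1: P 8, S 8, T 4, Q 7, R 8. Eliminate T.

T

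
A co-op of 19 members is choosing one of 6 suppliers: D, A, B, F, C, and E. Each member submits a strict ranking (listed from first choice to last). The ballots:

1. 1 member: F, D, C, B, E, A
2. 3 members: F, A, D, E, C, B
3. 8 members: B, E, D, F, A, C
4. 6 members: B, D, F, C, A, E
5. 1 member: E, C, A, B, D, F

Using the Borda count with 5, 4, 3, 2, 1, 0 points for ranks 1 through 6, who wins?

D: 1·4 + 3·3 + 8·3 + 6·4 + 1·1 = 62
A: 1·0 + 3·4 + 8·1 + 6·1 + 1·3 = 29
B: 1·2 + 3·0 + 8·5 + 6·5 + 1·2 = 74
F: 1·5 + 3·5 + 8·2 + 6·3 + 1·0 = 54
C: 1·3 + 3·1 + 8·0 + 6·2 + 1·4 = 22
E: 1·1 + 3·2 + 8·4 + 6·0 + 1·5 = 44
B has the highest Borda score (74).

B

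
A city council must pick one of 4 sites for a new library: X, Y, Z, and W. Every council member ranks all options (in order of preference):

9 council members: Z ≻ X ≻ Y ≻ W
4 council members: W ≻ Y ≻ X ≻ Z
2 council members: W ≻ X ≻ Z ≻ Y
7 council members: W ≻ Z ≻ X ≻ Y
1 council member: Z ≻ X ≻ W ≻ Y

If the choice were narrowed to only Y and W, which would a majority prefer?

Voters preferring Y to W: 9; preferring W to Y: 14.
W wins the head-to-head.

W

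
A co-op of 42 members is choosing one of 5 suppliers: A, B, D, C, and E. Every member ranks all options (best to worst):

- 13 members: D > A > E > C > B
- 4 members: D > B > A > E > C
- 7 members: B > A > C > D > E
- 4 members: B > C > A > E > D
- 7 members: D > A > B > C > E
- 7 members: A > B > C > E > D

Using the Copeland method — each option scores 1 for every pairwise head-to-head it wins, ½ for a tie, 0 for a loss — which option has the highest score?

A: beats B, C, and E; loses to D → score 3.
B: beats C and E; loses to A and D → score 2.
D: beats A, B, C, and E → score 4.
C: beats E; loses to A, B, and D → score 1.
E: loses to A, B, D, and C → score 0.
D has the best pairwise record.

D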